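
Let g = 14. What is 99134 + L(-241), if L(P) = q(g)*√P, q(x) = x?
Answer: 99134 + 14*I*√241 ≈ 99134.0 + 217.34*I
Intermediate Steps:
L(P) = 14*√P
99134 + L(-241) = 99134 + 14*√(-241) = 99134 + 14*(I*√241) = 99134 + 14*I*√241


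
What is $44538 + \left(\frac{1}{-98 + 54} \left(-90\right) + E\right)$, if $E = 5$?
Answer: $\frac{979991}{22} \approx 44545.0$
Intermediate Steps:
$44538 + \left(\frac{1}{-98 + 54} \left(-90\right) + E\right) = 44538 + \left(\frac{1}{-98 + 54} \left(-90\right) + 5\right) = 44538 + \left(\frac{1}{-44} \left(-90\right) + 5\right) = 44538 + \left(\left(- \frac{1}{44}\right) \left(-90\right) + 5\right) = 44538 + \left(\frac{45}{22} + 5\right) = 44538 + \frac{155}{22} = \frac{979991}{22}$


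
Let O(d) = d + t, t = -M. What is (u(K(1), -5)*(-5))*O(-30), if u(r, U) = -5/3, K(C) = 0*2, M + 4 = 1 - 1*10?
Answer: -425/3 ≈ -141.67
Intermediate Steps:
M = -13 (M = -4 + (1 - 1*10) = -4 + (1 - 10) = -4 - 9 = -13)
t = 13 (t = -1*(-13) = 13)
K(C) = 0
O(d) = 13 + d (O(d) = d + 13 = 13 + d)
u(r, U) = -5/3 (u(r, U) = -5*⅓ = -5/3)
(u(K(1), -5)*(-5))*O(-30) = (-5/3*(-5))*(13 - 30) = (25/3)*(-17) = -425/3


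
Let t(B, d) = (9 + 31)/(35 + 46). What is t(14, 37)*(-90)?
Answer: -400/9 ≈ -44.444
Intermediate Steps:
t(B, d) = 40/81
t(14, 37)*(-90) = (40/81)*(-90) = -400/9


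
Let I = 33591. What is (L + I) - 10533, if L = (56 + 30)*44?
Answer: 26842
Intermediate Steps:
L = 3784 (L = 86*44 = 3784)
(L + I) - 10533 = (3784 + 33591) - 10533 = 37375 - 10533 = 26842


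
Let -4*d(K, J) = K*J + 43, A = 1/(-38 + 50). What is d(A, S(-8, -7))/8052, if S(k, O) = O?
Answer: -509/386496 ≈ -0.0013170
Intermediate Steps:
A = 1/12 ≈ 0.083333
d(K, J) = -43/4 - J*K/4 (d(K, J) = -(K*J + 43)/4 = -(J*K + 43)/4 = -(43 + J*K)/4 = -43/4 - J*K/4)
d(A, S(-8, -7))/8052 = (-43/4 - ¼*(-7)*1/12)/8052 = (-43/4 + 7/48)*(1/8052) = -509/48*1/8052 = -509/386496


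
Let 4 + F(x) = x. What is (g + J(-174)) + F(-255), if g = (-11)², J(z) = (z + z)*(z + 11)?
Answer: 56586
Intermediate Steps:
J(z) = 2*z*(11 + z) (J(z) = (2*z)*(11 + z) = 2*z*(11 + z))
g = 121
F(x) = -4 + x
(g + J(-174)) + F(-255) = (121 + 2*(-174)*(11 - 174)) + (-4 - 255) = (121 + 2*(-174)*(-163)) - 259 = (121 + 56724) - 259 = 56845 - 259 = 56586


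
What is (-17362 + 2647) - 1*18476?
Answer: -33191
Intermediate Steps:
(-17362 + 2647) - 1*18476 = -14715 - 18476 = -33191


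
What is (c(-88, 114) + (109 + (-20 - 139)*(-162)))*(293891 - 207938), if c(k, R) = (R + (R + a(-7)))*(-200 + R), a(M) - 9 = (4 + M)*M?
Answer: 316221087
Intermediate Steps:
a(M) = 9 + M*(4 + M) (a(M) = 9 + (4 + M)*M = 9 + M*(4 + M))
c(k, R) = (-200 + R)*(30 + 2*R) (c(k, R) = (R + (R + (9 + (-7)² + 4*(-7))))*(-200 + R) = (R + (R + (9 + 49 - 28)))*(-200 + R) = (R + (R + 30))*(-200 + R) = (R + (30 + R))*(-200 + R) = (30 + 2*R)*(-200 + R) = (-200 + R)*(30 + 2*R))
(c(-88, 114) + (109 + (-20 - 139)*(-162)))*(293891 - 207938) = ((-6000 - 370*114 + 2*114²) + (109 + (-20 - 139)*(-162)))*(293891 - 207938) = ((-6000 - 42180 + 2*12996) + (109 - 159*(-162)))*85953 = ((-6000 - 42180 + 25992) + (109 + 25758))*85953 = (-22188 + 25867)*85953 = 3679*85953 = 316221087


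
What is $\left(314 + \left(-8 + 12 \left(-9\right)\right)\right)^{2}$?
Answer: $39204$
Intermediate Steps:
$\left(314 + \left(-8 + 12 \left(-9\right)\right)\right)^{2} = \left(314 - 116\right)^{2} = 198^{2} = 39204$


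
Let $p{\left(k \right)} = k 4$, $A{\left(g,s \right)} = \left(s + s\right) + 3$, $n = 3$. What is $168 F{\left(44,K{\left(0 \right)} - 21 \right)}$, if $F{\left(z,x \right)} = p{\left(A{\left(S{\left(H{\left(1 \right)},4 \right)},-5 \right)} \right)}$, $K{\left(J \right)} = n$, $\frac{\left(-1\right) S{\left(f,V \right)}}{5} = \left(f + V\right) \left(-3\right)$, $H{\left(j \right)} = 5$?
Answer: $-4704$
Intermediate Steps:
$S{\left(f,V \right)} = 15 V + 15 f$ ($S{\left(f,V \right)} = - 5 \left(f + V\right) \left(-3\right) = - 5 \left(V + f\right) \left(-3\right) = - 5 \left(- 3 V - 3 f\right) = 15 V + 15 f$)
$K{\left(J \right)} = 3$
$A{\left(g,s \right)} = 3 + 2 s$ ($A{\left(g,s \right)} = 2 s + 3 = 3 + 2 s$)
$p{\left(k \right)} = 4 k$
$F{\left(z,x \right)} = -28$ ($F{\left(z,x \right)} = 4 \left(3 + 2 \left(-5\right)\right) = 4 \left(3 - 10\right) = 4 \left(-7\right) = -28$)
$168 F{\left(44,K{\left(0 \right)} - 21 \right)} = 168 \left(-28\right) = -4704$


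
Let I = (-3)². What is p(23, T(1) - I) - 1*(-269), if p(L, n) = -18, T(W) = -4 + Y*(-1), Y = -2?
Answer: 251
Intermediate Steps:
I = 9
T(W) = -2 (T(W) = -4 - 2*(-1) = -4 + 2 = -2)
p(23, T(1) - I) - 1*(-269) = -18 - 1*(-269) = -18 + 269 = 251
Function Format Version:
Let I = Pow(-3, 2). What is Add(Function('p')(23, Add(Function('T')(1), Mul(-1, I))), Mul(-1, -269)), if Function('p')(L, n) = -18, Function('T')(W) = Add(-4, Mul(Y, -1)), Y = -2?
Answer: 251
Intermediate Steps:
I = 9
Function('T')(W) = -2 (Function('T')(W) = Add(-4, Mul(-2, -1)) = Add(-4, 2) = -2)
Add(Function('p')(23, Add(Function('T')(1), Mul(-1, I))), Mul(-1, -269)) = Add(-18, Mul(-1, -269)) = Add(-18, 269) = 251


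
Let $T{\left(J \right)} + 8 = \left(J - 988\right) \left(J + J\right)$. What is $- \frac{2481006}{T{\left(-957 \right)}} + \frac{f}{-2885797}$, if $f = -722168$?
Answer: $- \frac{2235624485243}{5371509989717} \approx -0.4162$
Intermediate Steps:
$T{\left(J \right)} = -8 + 2 J \left(-988 + J\right)$ ($T{\left(J \right)} = -8 + \left(J - 988\right) \left(J + J\right) = -8 + \left(-988 + J\right) 2 J = -8 + 2 J \left(-988 + J\right)$)
$- \frac{2481006}{T{\left(-957 \right)}} + \frac{f}{-2885797} = - \frac{2481006}{-8 - -1891032 + 2 \left(-957\right)^{2}} - \frac{722168}{-2885797} = - \frac{2481006}{-8 + 1891032 + 2 \cdot 915849} - - \frac{722168}{2885797} = - \frac{2481006}{-8 + 1891032 + 1831698} + \frac{722168}{2885797} = - \frac{2481006}{3722722} + \frac{722168}{2885797} = \left(-2481006\right) \frac{1}{3722722} + \frac{722168}{2885797} = - \frac{1240503}{1861361} + \frac{722168}{2885797} = - \frac{2235624485243}{5371509989717}$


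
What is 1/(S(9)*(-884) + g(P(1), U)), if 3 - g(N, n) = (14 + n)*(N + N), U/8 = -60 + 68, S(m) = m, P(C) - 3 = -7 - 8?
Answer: -1/6081 ≈ -0.00016445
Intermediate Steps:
P(C) = -12 (P(C) = 3 + (-7 - 8) = 3 - 15 = -12)
U = 64 (U = 8*(-60 + 68) = 8*8 = 64)
g(N, n) = 3 - 2*N*(14 + n) (g(N, n) = 3 - (14 + n)*(N + N) = 3 - (14 + n)*2*N = 3 - 2*N*(14 + n))
1/(S(9)*(-884) + g(P(1), U)) = 1/(9*(-884) + (3 - 28*(-12) - 2*(-12)*64)) = 1/(-7956 + (3 + 336 + 1536)) = 1/(-7956 + 1875) = 1/(-6081) = -1/6081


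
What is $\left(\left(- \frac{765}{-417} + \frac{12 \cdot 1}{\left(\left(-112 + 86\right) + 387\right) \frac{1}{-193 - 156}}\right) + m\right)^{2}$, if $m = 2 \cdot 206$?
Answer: $\frac{407380575036241}{2517932041} \approx 1.6179 \cdot 10^{5}$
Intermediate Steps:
$m = 412$
$\left(\left(- \frac{765}{-417} + \frac{12 \cdot 1}{\left(\left(-112 + 86\right) + 387\right) \frac{1}{-193 - 156}}\right) + m\right)^{2} = \left(\left(- \frac{765}{-417} + \frac{12 \cdot 1}{\left(\left(-112 + 86\right) + 387\right) \frac{1}{-193 - 156}}\right) + 412\right)^{2} = \left(\left(\left(-765\right) \left(- \frac{1}{417}\right) + \frac{12}{\left(-26 + 387\right) \frac{1}{-349}}\right) + 412\right)^{2} = \left(\left(\frac{255}{139} + \frac{12}{361 \left(- \frac{1}{349}\right)}\right) + 412\right)^{2} = \left(\left(\frac{255}{139} + \frac{12}{- \frac{361}{349}}\right) + 412\right)^{2} = \left(\left(\frac{255}{139} + 12 \left(- \frac{349}{361}\right)\right) + 412\right)^{2} = \left(\left(\frac{255}{139} - \frac{4188}{361}\right) + 412\right)^{2} = \left(- \frac{490077}{50179} + 412\right)^{2} = \left(\frac{20183671}{50179}\right)^{2} = \frac{407380575036241}{2517932041}$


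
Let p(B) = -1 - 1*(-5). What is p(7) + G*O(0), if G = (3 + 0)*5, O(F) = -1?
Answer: -11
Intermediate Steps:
p(B) = 4 (p(B) = -1 + 5 = 4)
G = 15 (G = 3*5 = 15)
p(7) + G*O(0) = 4 + 15*(-1) = 4 - 15 = -11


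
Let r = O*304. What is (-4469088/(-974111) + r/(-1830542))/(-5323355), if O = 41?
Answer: -4084355983096/4746173157078086755 ≈ -8.6056e-7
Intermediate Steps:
r = 12464 (r = 41*304 = 12464)
(-4469088/(-974111) + r/(-1830542))/(-5323355) = (-4469088/(-974111) + 12464/(-1830542))/(-5323355) = (-4469088*(-1/974111) + 12464*(-1/1830542))*(-1/5323355) = (4469088/974111 - 6232/915271)*(-1/5323355) = (4084355983096/891575549081)*(-1/5323355) = -4084355983096/4746173157078086755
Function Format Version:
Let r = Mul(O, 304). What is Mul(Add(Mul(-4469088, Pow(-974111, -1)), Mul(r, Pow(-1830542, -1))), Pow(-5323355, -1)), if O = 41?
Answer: Rational(-4084355983096, 4746173157078086755) ≈ -8.6056e-7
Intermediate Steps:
r = 12464 (r = Mul(41, 304) = 12464)
Mul(Add(Mul(-4469088, Pow(-974111, -1)), Mul(r, Pow(-1830542, -1))), Pow(-5323355, -1)) = Mul(Add(Mul(-4469088, Pow(-974111, -1)), Mul(12464, Pow(-1830542, -1))), Pow(-5323355, -1)) = Mul(Add(Mul(-4469088, Rational(-1, 974111)), Mul(12464, Rational(-1, 1830542))), Rational(-1, 5323355)) = Mul(Add(Rational(4469088, 974111), Rational(-6232, 915271)), Rational(-1, 5323355)) = Mul(Rational(4084355983096, 891575549081), Rational(-1, 5323355)) = Rational(-4084355983096, 4746173157078086755)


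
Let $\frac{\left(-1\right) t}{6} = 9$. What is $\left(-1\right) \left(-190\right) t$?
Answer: $-10260$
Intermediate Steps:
$t = -54$ ($t = \left(-6\right) 9 = -54$)
$\left(-1\right) \left(-190\right) t = \left(-1\right) \left(-190\right) \left(-54\right) = 190 \left(-54\right) = -10260$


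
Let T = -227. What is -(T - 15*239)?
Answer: 3812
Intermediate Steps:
-(T - 15*239) = -(-227 - 15*239) = -(-227 - 3585) = -1*(-3812) = 3812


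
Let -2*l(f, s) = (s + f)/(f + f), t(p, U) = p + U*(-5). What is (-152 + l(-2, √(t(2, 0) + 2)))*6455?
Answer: -981160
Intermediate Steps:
t(p, U) = p - 5*U
l(f, s) = -(f + s)/(4*f) (l(f, s) = -(s + f)/(2*(f + f)) = -(f + s)/(2*(2*f)) = -(f + s)*1/(2*f)/2 = -(f + s)/(4*f))
(-152 + l(-2, √(t(2, 0) + 2)))*6455 = (-152 + (¼)*(-1*(-2) - √((2 - 5*0) + 2))/(-2))*6455 = (-152 + (¼)*(-½)*(2 - √((2 + 0) + 2)))*6455 = (-152 + (¼)*(-½)*(2 - √(2 + 2)))*6455 = (-152 + (¼)*(-½)*(2 - √4))*6455 = (-152 + (¼)*(-½)*(2 - 1*2))*6455 = (-152 + (¼)*(-½)*(2 - 2))*6455 = (-152 + (¼)*(-½)*0)*6455 = (-152 + 0)*6455 = -152*6455 = -981160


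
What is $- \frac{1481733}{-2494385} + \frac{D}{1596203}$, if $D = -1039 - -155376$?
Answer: $\frac{2750122557544}{3981544820155} \approx 0.69072$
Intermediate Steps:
$D = 154337$ ($D = -1039 + 155376 = 154337$)
$- \frac{1481733}{-2494385} + \frac{D}{1596203} = - \frac{1481733}{-2494385} + \frac{154337}{1596203} = \left(-1481733\right) \left(- \frac{1}{2494385}\right) + 154337 \cdot \frac{1}{1596203} = \frac{1481733}{2494385} + \frac{154337}{1596203} = \frac{2750122557544}{3981544820155}$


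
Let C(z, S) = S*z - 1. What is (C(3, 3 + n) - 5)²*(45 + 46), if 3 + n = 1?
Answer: 819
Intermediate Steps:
n = -2 (n = -3 + 1 = -2)
C(z, S) = -1 + S*z
(C(3, 3 + n) - 5)²*(45 + 46) = ((-1 + (3 - 2)*3) - 5)²*(45 + 46) = ((-1 + 1*3) - 5)²*91 = ((-1 + 3) - 5)²*91 = (2 - 5)²*91 = (-3)²*91 = 9*91 = 819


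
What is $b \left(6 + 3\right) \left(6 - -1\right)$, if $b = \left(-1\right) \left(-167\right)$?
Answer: $10521$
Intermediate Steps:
$b = 167$
$b \left(6 + 3\right) \left(6 - -1\right) = 167 \left(6 + 3\right) \left(6 - -1\right) = 167 \cdot 9 \left(6 + 1\right) = 167 \cdot 9 \cdot 7 = 167 \cdot 63 = 10521$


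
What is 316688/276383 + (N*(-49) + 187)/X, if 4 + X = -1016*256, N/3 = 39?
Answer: 41951684459/35943609150 ≈ 1.1672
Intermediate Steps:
N = 117 (N = 3*39 = 117)
X = -260100 (X = -4 - 1016*256 = -4 - 260096 = -260100)
316688/276383 + (N*(-49) + 187)/X = 316688/276383 + (117*(-49) + 187)/(-260100) = 316688*(1/276383) + (-5733 + 187)*(-1/260100) = 316688/276383 - 5546*(-1/260100) = 316688/276383 + 2773/130050 = 41951684459/35943609150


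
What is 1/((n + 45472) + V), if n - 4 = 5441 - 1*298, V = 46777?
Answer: 1/97396 ≈ 1.0267e-5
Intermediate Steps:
n = 5147 (n = 4 + (5441 - 1*298) = 4 + (5441 - 298) = 4 + 5143 = 5147)
1/((n + 45472) + V) = 1/((5147 + 45472) + 46777) = 1/(50619 + 46777) = 1/97396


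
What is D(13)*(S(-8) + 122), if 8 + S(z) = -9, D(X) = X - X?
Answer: 0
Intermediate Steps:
D(X) = 0
S(z) = -17 (S(z) = -8 - 9 = -17)
D(13)*(S(-8) + 122) = 0*(-17 + 122) = 0*105 = 0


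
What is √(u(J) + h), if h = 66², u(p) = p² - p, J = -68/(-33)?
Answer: 4*√296629/33 ≈ 66.017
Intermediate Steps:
J = 68/33 (J = -68*(-1/33) = 68/33 ≈ 2.0606)
h = 4356
√(u(J) + h) = √(68*(-1 + 68/33)/33 + 4356) = √((68/33)*(35/33) + 4356) = √(2380/1089 + 4356) = √(4746064/1089) = 4*√296629/33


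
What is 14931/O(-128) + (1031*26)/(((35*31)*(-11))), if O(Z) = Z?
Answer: -181632653/1527680 ≈ -118.89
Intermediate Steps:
14931/O(-128) + (1031*26)/(((35*31)*(-11))) = 14931/(-128) + (1031*26)/(((35*31)*(-11))) = 14931*(-1/128) + 26806/((1085*(-11))) = -14931/128 + 26806/(-11935) = -14931/128 + 26806*(-1/11935) = -14931/128 - 26806/11935 = -181632653/1527680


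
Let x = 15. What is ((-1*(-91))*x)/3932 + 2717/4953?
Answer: 1341853/1498092 ≈ 0.89571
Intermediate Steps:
((-1*(-91))*x)/3932 + 2717/4953 = (-1*(-91)*15)/3932 + 2717/4953 = (91*15)*(1/3932) + 2717*(1/4953) = 1365*(1/3932) + 209/381 = 1365/3932 + 209/381 = 1341853/1498092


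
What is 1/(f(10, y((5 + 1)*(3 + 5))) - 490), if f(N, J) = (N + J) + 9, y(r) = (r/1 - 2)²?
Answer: 1/1645 ≈ 0.00060790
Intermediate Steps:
y(r) = (-2 + r)² (y(r) = (r*1 - 2)² = (r - 2)² = (-2 + r)²)
f(N, J) = 9 + J + N (f(N, J) = (J + N) + 9 = 9 + J + N)
1/(f(10, y((5 + 1)*(3 + 5))) - 490) = 1/((9 + (-2 + (5 + 1)*(3 + 5))² + 10) - 490) = 1/((9 + (-2 + 6*8)² + 10) - 490) = 1/((9 + (-2 + 48)² + 10) - 490) = 1/((9 + 46² + 10) - 490) = 1/((9 + 2116 + 10) - 490) = 1/(2135 - 490) = 1/1645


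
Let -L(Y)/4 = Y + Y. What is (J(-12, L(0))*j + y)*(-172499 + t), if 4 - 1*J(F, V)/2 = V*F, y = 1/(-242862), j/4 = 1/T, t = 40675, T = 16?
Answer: -32014974376/121431 ≈ -2.6365e+5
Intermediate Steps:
j = 1/4 (j = 4/16 = 4*(1/16) = 1/4 ≈ 0.25000)
y = -1/242862 ≈ -4.1176e-6
L(Y) = -8*Y (L(Y) = -4*(Y + Y) = -8*Y)
J(F, V) = 8 - 2*F*V (J(F, V) = 8 - 2*V*F = 8 - 2*F*V)
(J(-12, L(0))*j + y)*(-172499 + t) = ((8 - 2*(-12)*(-8*0))*(1/4) - 1/242862)*(-172499 + 40675) = ((8 - 2*(-12)*0)*(1/4) - 1/242862)*(-131824) = ((8 + 0)*(1/4) - 1/242862)*(-131824) = (8*(1/4) - 1/242862)*(-131824) = (2 - 1/242862)*(-131824) = (485723/242862)*(-131824) = -32014974376/121431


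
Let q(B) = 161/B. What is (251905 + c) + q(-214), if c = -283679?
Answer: -6799797/214 ≈ -31775.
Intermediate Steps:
(251905 + c) + q(-214) = (251905 - 283679) + 161/(-214) = -31774 + 161*(-1/214) = -31774 - 161/214 = -6799797/214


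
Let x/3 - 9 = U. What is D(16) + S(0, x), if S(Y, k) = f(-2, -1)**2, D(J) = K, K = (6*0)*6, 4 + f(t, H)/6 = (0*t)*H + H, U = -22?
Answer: 900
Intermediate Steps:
f(t, H) = -24 + 6*H (f(t, H) = -24 + 6*((0*t)*H + H) = -24 + 6*(0*H + H) = -24 + 6*(0 + H) = -24 + 6*H)
x = -39 (x = 27 + 3*(-22) = 27 - 66 = -39)
K = 0 (K = 0*6 = 0)
D(J) = 0
S(Y, k) = 900 (S(Y, k) = (-24 + 6*(-1))**2 = (-24 - 6)**2 = (-30)**2 = 900)
D(16) + S(0, x) = 0 + 900 = 900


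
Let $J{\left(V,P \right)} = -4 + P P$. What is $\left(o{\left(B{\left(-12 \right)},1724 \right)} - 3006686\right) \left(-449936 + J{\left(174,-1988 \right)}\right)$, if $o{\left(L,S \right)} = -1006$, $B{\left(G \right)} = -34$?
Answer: $-10533550953168$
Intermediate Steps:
$J{\left(V,P \right)} = -4 + P^{2}$
$\left(o{\left(B{\left(-12 \right)},1724 \right)} - 3006686\right) \left(-449936 + J{\left(174,-1988 \right)}\right) = \left(-1006 - 3006686\right) \left(-449936 - \left(4 - \left(-1988\right)^{2}\right)\right) = \left(-1006 - 3006686\right) \left(-449936 + \left(-4 + 3952144\right)\right) = \left(-1006 - 3006686\right) \left(-449936 + 3952140\right) = \left(-3007692\right) 3502204 = -10533550953168$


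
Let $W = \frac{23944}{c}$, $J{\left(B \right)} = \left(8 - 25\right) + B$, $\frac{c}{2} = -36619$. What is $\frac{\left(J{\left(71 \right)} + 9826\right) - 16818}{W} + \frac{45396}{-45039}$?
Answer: $\frac{1907030491891}{89867818} \approx 21220.0$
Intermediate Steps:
$c = -73238$ ($c = 2 \left(-36619\right) = -73238$)
$J{\left(B \right)} = -17 + B$
$W = - \frac{11972}{36619}$ ($W = \frac{23944}{-73238} = 23944 \left(- \frac{1}{73238}\right) = - \frac{11972}{36619} \approx -0.32693$)
$\frac{\left(J{\left(71 \right)} + 9826\right) - 16818}{W} + \frac{45396}{-45039} = \frac{\left(\left(-17 + 71\right) + 9826\right) - 16818}{- \frac{11972}{36619}} + \frac{45396}{-45039} = \left(\left(54 + 9826\right) - 16818\right) \left(- \frac{36619}{11972}\right) + 45396 \left(- \frac{1}{45039}\right) = \left(9880 - 16818\right) \left(- \frac{36619}{11972}\right) - \frac{15132}{15013} = \left(-6938\right) \left(- \frac{36619}{11972}\right) - \frac{15132}{15013} = \frac{127031311}{5986} - \frac{15132}{15013} = \frac{1907030491891}{89867818}$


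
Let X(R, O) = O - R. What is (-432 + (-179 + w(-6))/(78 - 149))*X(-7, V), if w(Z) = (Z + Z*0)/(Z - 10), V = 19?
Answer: -3171311/284 ≈ -11167.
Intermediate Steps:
w(Z) = Z/(-10 + Z) (w(Z) = (Z + 0)/(-10 + Z) = Z/(-10 + Z))
(-432 + (-179 + w(-6))/(78 - 149))*X(-7, V) = (-432 + (-179 - 6/(-10 - 6))/(78 - 149))*(19 - 1*(-7)) = (-432 + (-179 - 6/(-16))/(-71))*(19 + 7) = (-432 + (-179 - 6*(-1/16))*(-1/71))*26 = (-432 + (-179 + 3/8)*(-1/71))*26 = (-432 - 1429/8*(-1/71))*26 = (-432 + 1429/568)*26 = -243947/568*26 = -3171311/284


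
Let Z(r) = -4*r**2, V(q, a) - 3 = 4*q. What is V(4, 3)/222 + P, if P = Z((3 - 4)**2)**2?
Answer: 3571/222 ≈ 16.086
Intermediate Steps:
V(q, a) = 3 + 4*q
P = 16 (P = (-4*(3 - 4)**4)**2 = (-4*((-1)**2)**2)**2 = (-4*1**2)**2 = (-4*1)**2 = (-4)**2 = 16)
V(4, 3)/222 + P = (3 + 4*4)/222 + 16 = (3 + 16)*(1/222) + 16 = 19*(1/222) + 16 = 19/222 + 16 = 3571/222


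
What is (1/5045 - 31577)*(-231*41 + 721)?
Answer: 278785437000/1009 ≈ 2.7630e+8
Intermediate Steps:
(1/5045 - 31577)*(-231*41 + 721) = (1/5045 - 31577)*(-9471 + 721) = -159305964/5045*(-8750) = 278785437000/1009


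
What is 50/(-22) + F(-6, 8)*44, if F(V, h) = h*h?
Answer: 30951/11 ≈ 2813.7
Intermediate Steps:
F(V, h) = h²
50/(-22) + F(-6, 8)*44 = 50/(-22) + 8²*44 = 50*(-1/22) + 64*44 = -25/11 + 2816 = 30951/11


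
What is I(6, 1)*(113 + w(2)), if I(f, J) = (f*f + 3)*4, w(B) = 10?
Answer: 19188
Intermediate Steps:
I(f, J) = 12 + 4*f² (I(f, J) = (f² + 3)*4 = (3 + f²)*4 = 12 + 4*f²)
I(6, 1)*(113 + w(2)) = (12 + 4*6²)*(113 + 10) = (12 + 4*36)*123 = (12 + 144)*123 = 156*123 = 19188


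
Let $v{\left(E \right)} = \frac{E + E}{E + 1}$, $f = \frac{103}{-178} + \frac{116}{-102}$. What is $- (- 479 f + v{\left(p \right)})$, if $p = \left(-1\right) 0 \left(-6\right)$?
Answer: $- \frac{7461383}{9078} \approx -821.92$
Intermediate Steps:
$f = - \frac{15577}{9078}$ ($f = 103 \left(- \frac{1}{178}\right) + 116 \left(- \frac{1}{102}\right) = - \frac{103}{178} - \frac{58}{51} = - \frac{15577}{9078} \approx -1.7159$)
$p = 0$ ($p = 0 \left(-6\right) = 0$)
$v{\left(E \right)} = \frac{2 E}{1 + E}$
$- (- 479 f + v{\left(p \right)}) = - (\left(-479\right) \left(- \frac{15577}{9078}\right) + 2 \cdot 0 \frac{1}{1 + 0}) = - (\frac{7461383}{9078} + 2 \cdot 0 \cdot 1^{-1}) = - (\frac{7461383}{9078} + 2 \cdot 0 \cdot 1) = - (\frac{7461383}{9078} + 0) = \left(-1\right) \frac{7461383}{9078} = - \frac{7461383}{9078}$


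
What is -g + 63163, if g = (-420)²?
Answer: -113237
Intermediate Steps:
g = 176400
-g + 63163 = -1*176400 + 63163 = -176400 + 63163 = -113237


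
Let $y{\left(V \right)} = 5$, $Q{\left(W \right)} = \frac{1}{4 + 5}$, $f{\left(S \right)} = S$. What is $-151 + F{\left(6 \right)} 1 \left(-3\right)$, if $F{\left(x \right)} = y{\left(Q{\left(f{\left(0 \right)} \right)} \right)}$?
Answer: $-166$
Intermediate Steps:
$Q{\left(W \right)} = \frac{1}{9}$
$F{\left(x \right)} = 5$
$-151 + F{\left(6 \right)} 1 \left(-3\right) = -151 + 5 \cdot 1 \left(-3\right) = -151 + 5 \left(-3\right) = -151 - 15 = -166$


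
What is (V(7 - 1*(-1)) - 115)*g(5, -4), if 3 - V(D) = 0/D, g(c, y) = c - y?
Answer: -1008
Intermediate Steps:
V(D) = 3 (V(D) = 3 - 0/D = 3 - 1*0 = 3 + 0 = 3)
(V(7 - 1*(-1)) - 115)*g(5, -4) = (3 - 115)*(5 - 1*(-4)) = -112*(5 + 4) = -112*9 = -1008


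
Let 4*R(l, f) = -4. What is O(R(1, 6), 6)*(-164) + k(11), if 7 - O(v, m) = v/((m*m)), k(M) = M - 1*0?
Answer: -10274/9 ≈ -1141.6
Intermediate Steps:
R(l, f) = -1 (R(l, f) = (¼)*(-4) = -1)
k(M) = M (k(M) = M + 0 = M)
O(v, m) = 7 - v/m² (O(v, m) = 7 - v/(m*m) = 7 - v/(m²) = 7 - v/m²)
O(R(1, 6), 6)*(-164) + k(11) = (7 - 1*(-1)/6²)*(-164) + 11 = (7 - 1*(-1)*1/36)*(-164) + 11 = (7 + 1/36)*(-164) + 11 = (253/36)*(-164) + 11 = -10373/9 + 11 = -10274/9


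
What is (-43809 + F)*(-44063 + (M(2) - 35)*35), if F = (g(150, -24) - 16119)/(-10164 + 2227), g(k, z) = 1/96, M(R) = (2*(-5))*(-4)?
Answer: 91558069644535/47622 ≈ 1.9226e+9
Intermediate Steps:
M(R) = 40 (M(R) = -10*(-4) = 40)
g(k, z) = 1/96
F = 1547423/761952 (F = (1/96 - 16119)/(-10164 + 2227) = -1547423/96/(-7937) = -1547423/96*(-1/7937) = 1547423/761952 ≈ 2.0309)
(-43809 + F)*(-44063 + (M(2) - 35)*35) = (-43809 + 1547423/761952)*(-44063 + (40 - 35)*35) = -33378807745*(-44063 + 5*35)/761952 = -33378807745*(-44063 + 175)/761952 = -33378807745/761952*(-43888) = 91558069644535/47622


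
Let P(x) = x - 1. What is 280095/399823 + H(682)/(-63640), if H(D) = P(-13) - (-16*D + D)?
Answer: 1717581754/3180591965 ≈ 0.54002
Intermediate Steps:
P(x) = -1 + x
H(D) = -14 + 15*D (H(D) = (-1 - 13) - (-16*D + D) = -14 - (-15)*D = -14 + 15*D)
280095/399823 + H(682)/(-63640) = 280095/399823 + (-14 + 15*682)/(-63640) = 280095*(1/399823) + (-14 + 10230)*(-1/63640) = 280095/399823 + 10216*(-1/63640) = 280095/399823 - 1277/7955 = 1717581754/3180591965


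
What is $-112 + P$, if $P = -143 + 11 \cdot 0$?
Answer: $-255$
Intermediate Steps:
$P = -143$ ($P = -143 + 0 = -143$)
$-112 + P = -112 - 143 = -255$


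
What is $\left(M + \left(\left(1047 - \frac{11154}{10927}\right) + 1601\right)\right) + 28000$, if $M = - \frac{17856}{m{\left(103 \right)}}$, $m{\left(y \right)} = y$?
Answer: $\frac{34297480314}{1125481} \approx 30474.0$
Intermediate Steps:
$M = - \frac{17856}{103} \approx -173.36$
$\left(M + \left(\left(1047 - \frac{11154}{10927}\right) + 1601\right)\right) + 28000 = \left(- \frac{17856}{103} + \left(\left(1047 - \frac{11154}{10927}\right) + 1601\right)\right) + 28000 = \left(- \frac{17856}{103} + \left(\frac{11429415}{10927} + 1601\right)\right) + 28000 = \left(- \frac{17856}{103} + \frac{28923542}{10927}\right) + 28000 = \frac{2784012314}{1125481} + 28000 = \frac{34297480314}{1125481}$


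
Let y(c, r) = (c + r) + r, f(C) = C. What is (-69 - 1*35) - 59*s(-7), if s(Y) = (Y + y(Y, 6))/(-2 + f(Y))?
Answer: -1054/9 ≈ -117.11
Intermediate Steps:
y(c, r) = c + 2*r
s(Y) = (12 + 2*Y)/(-2 + Y) (s(Y) = (Y + (Y + 2*6))/(-2 + Y) = (Y + (Y + 12))/(-2 + Y) = (Y + (12 + Y))/(-2 + Y) = (12 + 2*Y)/(-2 + Y))
(-69 - 1*35) - 59*s(-7) = (-69 - 1*35) - 118*(6 - 7)/(-2 - 7) = (-69 - 35) - 118*(-1)/(-9) = -104 - 118*(-1)*(-1)/9 = -104 - 59*2/9 = -104 - 118/9 = -1054/9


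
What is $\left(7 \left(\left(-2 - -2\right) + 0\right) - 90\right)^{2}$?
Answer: $8100$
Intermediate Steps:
$\left(7 \left(\left(-2 - -2\right) + 0\right) - 90\right)^{2} = \left(7 \left(\left(-2 + 2\right) + 0\right) - 90\right)^{2} = \left(7 \left(0 + 0\right) - 90\right)^{2} = \left(7 \cdot 0 - 90\right)^{2} = \left(0 - 90\right)^{2} = \left(-90\right)^{2} = 8100$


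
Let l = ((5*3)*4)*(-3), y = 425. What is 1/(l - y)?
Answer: -1/605 ≈ -0.0016529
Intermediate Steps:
l = -180 (l = (15*4)*(-3) = 60*(-3) = -180)
1/(l - y) = 1/(-180 - 1*425) = 1/(-180 - 425) = 1/(-605) = -1/605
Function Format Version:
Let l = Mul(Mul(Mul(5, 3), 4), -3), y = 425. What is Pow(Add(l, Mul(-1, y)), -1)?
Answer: Rational(-1, 605) ≈ -0.0016529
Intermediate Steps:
l = -180 (l = Mul(Mul(15, 4), -3) = Mul(60, -3) = -180)
Pow(Add(l, Mul(-1, y)), -1) = Pow(Add(-180, Mul(-1, 425)), -1) = Pow(Add(-180, -425), -1) = Pow(-605, -1) = Rational(-1, 605)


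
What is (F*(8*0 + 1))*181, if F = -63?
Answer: -11403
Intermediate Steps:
(F*(8*0 + 1))*181 = -63*(8*0 + 1)*181 = -63*(0 + 1)*181 = -63*1*181 = -63*181 = -11403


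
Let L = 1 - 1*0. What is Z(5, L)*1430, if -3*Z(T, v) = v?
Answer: -1430/3 ≈ -476.67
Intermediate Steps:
L = 1 (L = 1 + 0 = 1)
Z(T, v) = -v/3
Z(5, L)*1430 = -⅓*1*1430 = -⅓*1430 = -1430/3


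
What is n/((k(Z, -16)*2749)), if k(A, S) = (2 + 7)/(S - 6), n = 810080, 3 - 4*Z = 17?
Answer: -17821760/24741 ≈ -720.33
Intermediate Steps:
Z = -7/2 (Z = 3/4 - 1/4*17 = 3/4 - 17/4 = -7/2 ≈ -3.5000)
k(A, S) = 9/(-6 + S)
n/((k(Z, -16)*2749)) = 810080/(((9/(-6 - 16))*2749)) = 810080/(((9/(-22))*2749)) = 810080/(((9*(-1/22))*2749)) = 810080/((-9/22*2749)) = 810080/(-24741/22) = 810080*(-22/24741) = -17821760/24741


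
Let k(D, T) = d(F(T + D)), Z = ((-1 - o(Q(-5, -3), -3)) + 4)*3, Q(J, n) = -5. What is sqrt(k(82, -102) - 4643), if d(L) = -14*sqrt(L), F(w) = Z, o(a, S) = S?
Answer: sqrt(-4643 - 42*sqrt(2)) ≈ 68.574*I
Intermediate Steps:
Z = 18 (Z = ((-1 - 1*(-3)) + 4)*3 = ((-1 + 3) + 4)*3 = (2 + 4)*3 = 6*3 = 18)
F(w) = 18
k(D, T) = -42*sqrt(2)
sqrt(k(82, -102) - 4643) = sqrt(-42*sqrt(2) - 4643) = sqrt(-4643 - 42*sqrt(2))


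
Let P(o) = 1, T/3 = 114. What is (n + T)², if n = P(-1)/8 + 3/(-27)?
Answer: 606390625/5184 ≈ 1.1697e+5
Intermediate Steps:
T = 342 (T = 3*114 = 342)
n = 1/72 (n = 1/8 + 3/(-27) = 1*(⅛) + 3*(-1/27) = ⅛ - ⅑ = 1/72 ≈ 0.013889)
(n + T)² = (1/72 + 342)² = (24625/72)² = 606390625/5184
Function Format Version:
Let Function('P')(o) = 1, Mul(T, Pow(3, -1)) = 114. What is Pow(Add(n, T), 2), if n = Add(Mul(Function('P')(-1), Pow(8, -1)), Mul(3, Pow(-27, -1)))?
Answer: Rational(606390625, 5184) ≈ 1.1697e+5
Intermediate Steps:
T = 342 (T = Mul(3, 114) = 342)
n = Rational(1, 72) (n = Add(Mul(1, Pow(8, -1)), Mul(3, Pow(-27, -1))) = Add(Mul(1, Rational(1, 8)), Mul(3, Rational(-1, 27))) = Add(Rational(1, 8), Rational(-1, 9)) = Rational(1, 72) ≈ 0.013889)
Pow(Add(n, T), 2) = Pow(Add(Rational(1, 72), 342), 2) = Pow(Rational(24625, 72), 2) = Rational(606390625, 5184)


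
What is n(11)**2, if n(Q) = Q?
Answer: 121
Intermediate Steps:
n(11)**2 = 11**2 = 121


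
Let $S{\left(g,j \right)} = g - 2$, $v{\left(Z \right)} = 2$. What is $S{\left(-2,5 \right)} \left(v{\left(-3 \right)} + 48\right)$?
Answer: $-200$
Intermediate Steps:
$S{\left(g,j \right)} = -2 + g$
$S{\left(-2,5 \right)} \left(v{\left(-3 \right)} + 48\right) = \left(-2 - 2\right) \left(2 + 48\right) = \left(-4\right) 50 = -200$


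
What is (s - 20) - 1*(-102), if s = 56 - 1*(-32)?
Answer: 170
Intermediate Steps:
s = 88 (s = 56 + 32 = 88)
(s - 20) - 1*(-102) = (88 - 20) - 1*(-102) = 68 + 102 = 170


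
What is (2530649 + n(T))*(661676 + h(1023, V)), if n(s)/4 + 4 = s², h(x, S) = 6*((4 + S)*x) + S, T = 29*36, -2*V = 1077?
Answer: -36100387026119/2 ≈ -1.8050e+13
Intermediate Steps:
V = -1077/2 (V = -½*1077 = -1077/2 ≈ -538.50)
T = 1044
h(x, S) = S + 6*x*(4 + S) (h(x, S) = 6*(x*(4 + S)) + S = 6*x*(4 + S) + S = S + 6*x*(4 + S))
n(s) = -16 + 4*s²
(2530649 + n(T))*(661676 + h(1023, V)) = (2530649 + (-16 + 4*1044²))*(661676 + (-1077/2 + 24*1023 + 6*(-1077/2)*1023)) = (2530649 + (-16 + 4*1089936))*(661676 + (-1077/2 + 24552 - 3305313)) = (2530649 + (-16 + 4359744))*(661676 - 6562599/2) = (2530649 + 4359728)*(-5239247/2) = 6890377*(-5239247/2) = -36100387026119/2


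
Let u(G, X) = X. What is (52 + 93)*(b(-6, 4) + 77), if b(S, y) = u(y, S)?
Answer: 10295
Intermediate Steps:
b(S, y) = S
(52 + 93)*(b(-6, 4) + 77) = (52 + 93)*(-6 + 77) = 145*71 = 10295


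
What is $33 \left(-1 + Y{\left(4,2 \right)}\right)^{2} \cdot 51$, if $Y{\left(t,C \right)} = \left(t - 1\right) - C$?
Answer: $0$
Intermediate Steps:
$Y{\left(t,C \right)} = -1 + t - C$ ($Y{\left(t,C \right)} = \left(t - 1\right) - C = \left(-1 + t\right) - C = -1 + t - C$)
$33 \left(-1 + Y{\left(4,2 \right)}\right)^{2} \cdot 51 = 33 \left(-1 - -1\right)^{2} \cdot 51 = 33 \left(-1 + 1\right)^{2} \cdot 51 = 33 \cdot 0^{2} \cdot 51 = 33 \cdot 0 \cdot 51 = 0 \cdot 51 = 0$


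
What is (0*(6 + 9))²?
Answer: 0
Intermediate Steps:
(0*(6 + 9))² = (0*15)² = 0² = 0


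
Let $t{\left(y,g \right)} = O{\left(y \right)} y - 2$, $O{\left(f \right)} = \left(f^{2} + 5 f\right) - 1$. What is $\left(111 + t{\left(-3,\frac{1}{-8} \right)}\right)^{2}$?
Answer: $16900$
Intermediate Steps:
$O{\left(f \right)} = -1 + f^{2} + 5 f$
$t{\left(y,g \right)} = -2 + y \left(-1 + y^{2} + 5 y\right)$ ($t{\left(y,g \right)} = \left(-1 + y^{2} + 5 y\right) y - 2 = y \left(-1 + y^{2} + 5 y\right) - 2 = -2 + y \left(-1 + y^{2} + 5 y\right)$)
$\left(111 + t{\left(-3,\frac{1}{-8} \right)}\right)^{2} = \left(111 - \left(2 + 3 \left(-1 + \left(-3\right)^{2} + 5 \left(-3\right)\right)\right)\right)^{2} = \left(111 - \left(2 + 3 \left(-1 + 9 - 15\right)\right)\right)^{2} = \left(111 - -19\right)^{2} = \left(111 + \left(-2 + 21\right)\right)^{2} = \left(111 + 19\right)^{2} = 130^{2} = 16900$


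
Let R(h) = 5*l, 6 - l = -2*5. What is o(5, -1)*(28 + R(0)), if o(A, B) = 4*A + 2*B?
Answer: 1944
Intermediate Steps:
l = 16 (l = 6 - (-2)*5 = 6 - 1*(-10) = 6 + 10 = 16)
o(A, B) = 2*B + 4*A
R(h) = 80 (R(h) = 5*16 = 80)
o(5, -1)*(28 + R(0)) = (2*(-1) + 4*5)*(28 + 80) = (-2 + 20)*108 = 18*108 = 1944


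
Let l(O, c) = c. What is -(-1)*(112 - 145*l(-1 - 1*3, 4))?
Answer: -468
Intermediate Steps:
-(-1)*(112 - 145*l(-1 - 1*3, 4)) = -(-1)*(112 - 145*4) = -(-1)*(112 - 580) = -(-1)*(-468) = -1*468 = -468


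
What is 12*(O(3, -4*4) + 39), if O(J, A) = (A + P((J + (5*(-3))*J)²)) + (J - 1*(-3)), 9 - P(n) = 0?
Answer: 456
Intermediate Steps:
P(n) = 9 (P(n) = 9 - 1*0 = 9 + 0 = 9)
O(J, A) = 12 + A + J (O(J, A) = (A + 9) + (J - 1*(-3)) = (9 + A) + (J + 3) = (9 + A) + (3 + J) = 12 + A + J)
12*(O(3, -4*4) + 39) = 12*((12 - 4*4 + 3) + 39) = 12*((12 - 16 + 3) + 39) = 12*(-1 + 39) = 12*38 = 456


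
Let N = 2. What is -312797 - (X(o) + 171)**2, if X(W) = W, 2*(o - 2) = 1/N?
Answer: -5485001/16 ≈ -3.4281e+5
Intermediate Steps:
o = 9/4 (o = 2 + (1/2)/2 = 2 + (1/2)*(1/2) = 2 + 1/4 = 9/4 ≈ 2.2500)
-312797 - (X(o) + 171)**2 = -312797 - (9/4 + 171)**2 = -312797 - (693/4)**2 = -312797 - 1*480249/16 = -312797 - 480249/16 = -5485001/16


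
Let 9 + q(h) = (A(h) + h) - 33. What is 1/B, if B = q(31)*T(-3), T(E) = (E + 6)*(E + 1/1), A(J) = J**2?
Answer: -1/5700 ≈ -0.00017544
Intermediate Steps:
q(h) = -42 + h + h**2 (q(h) = -9 + ((h**2 + h) - 33) = -9 + ((h + h**2) - 33) = -9 + (-33 + h + h**2) = -42 + h + h**2)
T(E) = (1 + E)*(6 + E) (T(E) = (6 + E)*(E + 1) = (6 + E)*(1 + E) = (1 + E)*(6 + E))
B = -5700 (B = (-42 + 31 + 31**2)*(6 + (-3)**2 + 7*(-3)) = (-42 + 31 + 961)*(6 + 9 - 21) = 950*(-6) = -5700)
1/B = 1/(-5700) = -1/5700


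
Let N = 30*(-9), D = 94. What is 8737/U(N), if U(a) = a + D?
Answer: -8737/176 ≈ -49.642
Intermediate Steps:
N = -270
U(a) = 94 + a (U(a) = a + 94 = 94 + a)
8737/U(N) = 8737/(94 - 270) = 8737/(-176) = 8737*(-1/176) = -8737/176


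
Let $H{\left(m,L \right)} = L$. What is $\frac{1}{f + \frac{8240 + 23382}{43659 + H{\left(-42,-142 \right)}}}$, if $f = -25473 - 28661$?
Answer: $- \frac{43517}{2355717656} \approx -1.8473 \cdot 10^{-5}$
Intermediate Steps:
$f = -54134$ ($f = -25473 - 28661 = -54134$)
$\frac{1}{f + \frac{8240 + 23382}{43659 + H{\left(-42,-142 \right)}}} = \frac{1}{-54134 + \frac{8240 + 23382}{43659 - 142}} = \frac{1}{-54134 + \frac{31622}{43517}} = \frac{1}{- \frac{2355717656}{43517}} = - \frac{43517}{2355717656}$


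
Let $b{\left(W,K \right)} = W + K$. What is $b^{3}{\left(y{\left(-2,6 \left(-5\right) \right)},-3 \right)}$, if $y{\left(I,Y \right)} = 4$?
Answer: $1$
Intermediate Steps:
$b{\left(W,K \right)} = K + W$
$b^{3}{\left(y{\left(-2,6 \left(-5\right) \right)},-3 \right)} = \left(-3 + 4\right)^{3} = 1^{3} = 1$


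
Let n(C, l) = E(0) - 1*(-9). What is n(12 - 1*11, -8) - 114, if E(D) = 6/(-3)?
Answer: -107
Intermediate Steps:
E(D) = -2 (E(D) = 6*(-⅓) = -2)
n(C, l) = 7 (n(C, l) = -2 - 1*(-9) = -2 + 9 = 7)
n(12 - 1*11, -8) - 114 = 7 - 114 = -107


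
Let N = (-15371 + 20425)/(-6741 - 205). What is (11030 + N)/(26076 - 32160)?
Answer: -12768221/7043244 ≈ -1.8128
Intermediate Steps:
N = -2527/3473 (N = 5054/(-6946) = 5054*(-1/6946) = -2527/3473 ≈ -0.72761)
(11030 + N)/(26076 - 32160) = (11030 - 2527/3473)/(26076 - 32160) = (38304663/3473)/(-6084) = (38304663/3473)*(-1/6084) = -12768221/7043244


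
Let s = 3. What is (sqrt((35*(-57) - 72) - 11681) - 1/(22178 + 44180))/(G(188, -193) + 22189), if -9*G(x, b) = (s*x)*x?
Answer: -3/2071895834 + 6*I*sqrt(3437)/31223 ≈ -1.4479e-9 + 0.011266*I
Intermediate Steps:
G(x, b) = -x**2/3 (G(x, b) = -3*x*x/9 = -x**2/3)
(sqrt((35*(-57) - 72) - 11681) - 1/(22178 + 44180))/(G(188, -193) + 22189) = (sqrt((35*(-57) - 72) - 11681) - 1/(22178 + 44180))/(-1/3*188**2 + 22189) = (sqrt((-1995 - 72) - 11681) - 1/66358)/(-1/3*35344 + 22189) = (sqrt(-2067 - 11681) - 1*1/66358)/(-35344/3 + 22189) = (sqrt(-13748) - 1/66358)/(31223/3) = (2*I*sqrt(3437) - 1/66358)*(3/31223) = (-1/66358 + 2*I*sqrt(3437))*(3/31223) = -3/2071895834 + 6*I*sqrt(3437)/31223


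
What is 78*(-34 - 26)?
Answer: -4680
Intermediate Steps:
78*(-34 - 26) = 78*(-60) = -4680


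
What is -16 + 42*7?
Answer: 278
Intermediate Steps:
-16 + 42*7 = -16 + 294 = 278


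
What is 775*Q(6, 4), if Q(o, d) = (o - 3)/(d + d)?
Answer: 2325/8 ≈ 290.63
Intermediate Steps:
Q(o, d) = (-3 + o)/(2*d) (Q(o, d) = (-3 + o)/((2*d)) = (-3 + o)*(1/(2*d)) = (-3 + o)/(2*d))
775*Q(6, 4) = 775*((½)*(-3 + 6)/4) = 775*((½)*(¼)*3) = 775*(3/8) = 2325/8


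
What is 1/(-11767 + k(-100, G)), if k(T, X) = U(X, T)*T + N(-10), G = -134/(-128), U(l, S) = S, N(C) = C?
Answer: -1/1777 ≈ -0.00056275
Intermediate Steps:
G = 67/64 (G = -134*(-1/128) = 67/64 ≈ 1.0469)
k(T, X) = -10 + T**2 (k(T, X) = T*T - 10 = T**2 - 10 = -10 + T**2)
1/(-11767 + k(-100, G)) = 1/(-11767 + (-10 + (-100)**2)) = 1/(-11767 + (-10 + 10000)) = 1/(-11767 + 9990) = 1/(-1777) = -1/1777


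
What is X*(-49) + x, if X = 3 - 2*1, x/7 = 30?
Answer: 161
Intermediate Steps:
x = 210 (x = 7*30 = 210)
X = 1 (X = 3 - 2 = 1)
X*(-49) + x = 1*(-49) + 210 = -49 + 210 = 161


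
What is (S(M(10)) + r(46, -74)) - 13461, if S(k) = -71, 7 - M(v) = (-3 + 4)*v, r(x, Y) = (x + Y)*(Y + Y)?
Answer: -9388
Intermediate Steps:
r(x, Y) = 2*Y*(Y + x) (r(x, Y) = (Y + x)*(2*Y) = 2*Y*(Y + x))
M(v) = 7 - v (M(v) = 7 - (-3 + 4)*v = 7 - v)
(S(M(10)) + r(46, -74)) - 13461 = (-71 + 2*(-74)*(-74 + 46)) - 13461 = (-71 + 2*(-74)*(-28)) - 13461 = (-71 + 4144) - 13461 = 4073 - 13461 = -9388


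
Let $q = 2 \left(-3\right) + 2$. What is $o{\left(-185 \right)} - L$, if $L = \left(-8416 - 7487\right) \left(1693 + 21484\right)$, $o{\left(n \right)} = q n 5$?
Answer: $368587531$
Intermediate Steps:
$q = -4$ ($q = -6 + 2 = -4$)
$o{\left(n \right)} = - 20 n$ ($o{\left(n \right)} = - 4 n 5 = - 20 n$)
$L = -368583831$ ($L = \left(-15903\right) 23177 = -368583831$)
$o{\left(-185 \right)} - L = \left(-20\right) \left(-185\right) - -368583831 = 3700 + 368583831 = 368587531$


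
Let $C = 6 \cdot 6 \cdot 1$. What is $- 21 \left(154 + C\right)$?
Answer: $-3990$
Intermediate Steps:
$C = 36$ ($C = 36 \cdot 1 = 36$)
$- 21 \left(154 + C\right) = - 21 \left(154 + 36\right) = \left(-21\right) 190 = -3990$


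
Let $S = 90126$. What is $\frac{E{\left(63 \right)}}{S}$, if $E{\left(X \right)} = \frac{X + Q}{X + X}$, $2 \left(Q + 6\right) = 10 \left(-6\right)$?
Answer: $\frac{1}{420588} \approx 2.3776 \cdot 10^{-6}$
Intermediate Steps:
$Q = -36$ ($Q = -6 + \frac{10 \left(-6\right)}{2} = -6 + \frac{1}{2} \left(-60\right) = -6 - 30 = -36$)
$E{\left(X \right)} = \frac{-36 + X}{2 X}$ ($E{\left(X \right)} = \frac{X - 36}{X + X} = \frac{-36 + X}{2 X}$)
$\frac{E{\left(63 \right)}}{S} = \frac{\frac{1}{2} \cdot \frac{1}{63} \left(-36 + 63\right)}{90126} = \frac{1}{2} \cdot \frac{1}{63} \cdot 27 \cdot \frac{1}{90126} = \frac{3}{14} \cdot \frac{1}{90126} = \frac{1}{420588}$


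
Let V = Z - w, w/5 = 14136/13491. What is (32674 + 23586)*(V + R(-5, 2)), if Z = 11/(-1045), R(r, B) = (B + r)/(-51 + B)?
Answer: -1222085436016/4186707 ≈ -2.9190e+5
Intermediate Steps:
R(r, B) = (B + r)/(-51 + B)
w = 23560/4497 (w = 5*(14136/13491) = 5*(14136*(1/13491)) = 5*(4712/4497) = 23560/4497 ≈ 5.2390)
Z = -1/95 (Z = 11*(-1/1045) = -1/95 ≈ -0.010526)
V = -2242697/427215 (V = -1/95 - 1*23560/4497 = -1/95 - 23560/4497 = -2242697/427215 ≈ -5.2496)
(32674 + 23586)*(V + R(-5, 2)) = (32674 + 23586)*(-2242697/427215 + (2 - 5)/(-51 + 2)) = 56260*(-2242697/427215 - 3/(-49)) = 56260*(-2242697/427215 - 1/49*(-3)) = 56260*(-2242697/427215 + 3/49) = 56260*(-108610508/20933535) = -1222085436016/4186707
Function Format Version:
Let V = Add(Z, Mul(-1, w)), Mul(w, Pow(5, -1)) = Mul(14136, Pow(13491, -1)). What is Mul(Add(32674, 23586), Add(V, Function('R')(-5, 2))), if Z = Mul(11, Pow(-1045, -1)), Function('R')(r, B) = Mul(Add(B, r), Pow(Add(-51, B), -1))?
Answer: Rational(-1222085436016, 4186707) ≈ -2.9190e+5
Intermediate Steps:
Function('R')(r, B) = Mul(Pow(Add(-51, B), -1), Add(B, r))
w = Rational(23560, 4497) (w = Mul(5, Mul(14136, Pow(13491, -1))) = Mul(5, Mul(14136, Rational(1, 13491))) = Mul(5, Rational(4712, 4497)) = Rational(23560, 4497) ≈ 5.2390)
Z = Rational(-1, 95) (Z = Mul(11, Rational(-1, 1045)) = Rational(-1, 95) ≈ -0.010526)
V = Rational(-2242697, 427215) (V = Add(Rational(-1, 95), Mul(-1, Rational(23560, 4497))) = Add(Rational(-1, 95), Rational(-23560, 4497)) = Rational(-2242697, 427215) ≈ -5.2496)
Mul(Add(32674, 23586), Add(V, Function('R')(-5, 2))) = Mul(Add(32674, 23586), Add(Rational(-2242697, 427215), Mul(Pow(Add(-51, 2), -1), Add(2, -5)))) = Mul(56260, Add(Rational(-2242697, 427215), Mul(Pow(-49, -1), -3))) = Mul(56260, Add(Rational(-2242697, 427215), Mul(Rational(-1, 49), -3))) = Mul(56260, Add(Rational(-2242697, 427215), Rational(3, 49))) = Mul(56260, Rational(-108610508, 20933535)) = Rational(-1222085436016, 4186707)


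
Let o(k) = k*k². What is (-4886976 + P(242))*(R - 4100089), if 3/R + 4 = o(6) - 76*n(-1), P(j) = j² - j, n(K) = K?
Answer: 950299732795561/48 ≈ 1.9798e+13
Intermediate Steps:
o(k) = k³
R = 1/96 (R = 3/(-4 + (6³ - 76*(-1))) = 3/(-4 + (216 + 76)) = 3/(-4 + 292) = 3/288 = 3*(1/288) = 1/96 ≈ 0.010417)
(-4886976 + P(242))*(R - 4100089) = (-4886976 + 242*(-1 + 242))*(1/96 - 4100089) = (-4886976 + 242*241)*(-393608543/96) = (-4886976 + 58322)*(-393608543/96) = -4828654*(-393608543/96) = 950299732795561/48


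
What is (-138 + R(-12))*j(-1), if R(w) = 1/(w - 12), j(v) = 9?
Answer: -9939/8 ≈ -1242.4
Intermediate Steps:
R(w) = 1/(-12 + w)
(-138 + R(-12))*j(-1) = (-138 + 1/(-12 - 12))*9 = (-138 + 1/(-24))*9 = (-138 - 1/24)*9 = -3313/24*9 = -9939/8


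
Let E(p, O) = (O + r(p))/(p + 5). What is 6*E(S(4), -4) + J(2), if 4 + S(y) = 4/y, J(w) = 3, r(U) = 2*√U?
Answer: -9 + 6*I*√3 ≈ -9.0 + 10.392*I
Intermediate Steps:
S(y) = -4 + 4/y
E(p, O) = (O + 2*√p)/(5 + p) (E(p, O) = (O + 2*√p)/(p + 5) = (O + 2*√p)/(5 + p))
6*E(S(4), -4) + J(2) = 6*((-4 + 2*√(-4 + 4/4))/(5 + (-4 + 4/4))) + 3 = 6*((-4 + 2*√(-4 + 4*(¼)))/(5 + (-4 + 4*(¼)))) + 3 = 6*((-4 + 2*√(-4 + 1))/(5 + (-4 + 1))) + 3 = 6*((-4 + 2*√(-3))/(5 - 3)) + 3 = 6*((-4 + 2*(I*√3))/2) + 3 = 6*((-4 + 2*I*√3)/2) + 3 = 6*(-2 + I*√3) + 3 = (-12 + 6*I*√3) + 3 = -9 + 6*I*√3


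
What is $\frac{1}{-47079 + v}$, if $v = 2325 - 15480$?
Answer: $- \frac{1}{60234} \approx -1.6602 \cdot 10^{-5}$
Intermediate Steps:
$v = -13155$ ($v = 2325 - 15480 = -13155$)
$\frac{1}{-47079 + v} = \frac{1}{-47079 - 13155} = \frac{1}{-60234} = - \frac{1}{60234}$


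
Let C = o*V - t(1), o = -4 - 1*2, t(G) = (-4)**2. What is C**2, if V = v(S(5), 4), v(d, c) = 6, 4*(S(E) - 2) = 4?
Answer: 2704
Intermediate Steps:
t(G) = 16
o = -6 (o = -4 - 2 = -6)
S(E) = 3 (S(E) = 2 + (1/4)*4 = 2 + 1 = 3)
V = 6
C = -52 (C = -6*6 - 1*16 = -36 - 16 = -52)
C**2 = (-52)**2 = 2704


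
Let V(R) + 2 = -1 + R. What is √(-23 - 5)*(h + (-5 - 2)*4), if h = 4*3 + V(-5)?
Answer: -48*I*√7 ≈ -127.0*I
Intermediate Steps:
V(R) = -3 + R (V(R) = -2 + (-1 + R) = -3 + R)
h = 4 (h = 4*3 + (-3 - 5) = 12 - 8 = 4)
√(-23 - 5)*(h + (-5 - 2)*4) = √(-23 - 5)*(4 + (-5 - 2)*4) = √(-28)*(4 - 7*4) = (2*I*√7)*(4 - 28) = (2*I*√7)*(-24) = -48*I*√7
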